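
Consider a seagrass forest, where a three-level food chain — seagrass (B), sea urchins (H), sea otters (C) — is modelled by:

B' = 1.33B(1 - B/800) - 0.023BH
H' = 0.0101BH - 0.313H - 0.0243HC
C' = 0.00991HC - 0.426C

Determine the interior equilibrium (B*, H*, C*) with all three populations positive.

B* ≈ 205, H* ≈ 43, C* ≈ 72.4

From dC/dt = 0: 0.00991H* = 0.426, so H* = 43.
From dB/dt = 0: 1.33(1 - B*/800) = 0.023·43, giving B* = 800·(1 - 0.743) = 205.
From dH/dt = 0: 0.0101·205 - 0.313 = 0.0243C*, so C* = 1.76/0.0243 = 72.4.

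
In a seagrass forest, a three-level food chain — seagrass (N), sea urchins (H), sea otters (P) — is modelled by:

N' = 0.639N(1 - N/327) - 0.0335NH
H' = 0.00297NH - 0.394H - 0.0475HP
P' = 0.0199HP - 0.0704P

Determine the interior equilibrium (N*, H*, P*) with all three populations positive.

From dP/dt = 0: 0.0199H* = 0.0704, so H* = 3.54.
From dN/dt = 0: 0.639(1 - N*/327) = 0.0335·3.54, giving N* = 327·(1 - 0.185) = 266.
From dH/dt = 0: 0.00297·266 - 0.394 = 0.0475P*, so P* = 0.397/0.0475 = 8.36.

N* ≈ 266, H* ≈ 3.54, P* ≈ 8.36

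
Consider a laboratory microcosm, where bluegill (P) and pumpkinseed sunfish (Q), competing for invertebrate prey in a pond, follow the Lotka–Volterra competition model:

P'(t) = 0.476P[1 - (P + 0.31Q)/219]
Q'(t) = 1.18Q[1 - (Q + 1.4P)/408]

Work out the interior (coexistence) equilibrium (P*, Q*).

P* ≈ 163, Q* ≈ 179

Setting both brackets to zero gives the nullclines P + 0.31Q = 219 and 1.4P + Q = 408.
Substituting Q = 408 - 1.4P into the first: P(1 - 0.31·1.4) = 219 - 0.31·408.
So P* = 92.5/0.566 = 163, and then Q* = 408 - 1.4·163 = 179.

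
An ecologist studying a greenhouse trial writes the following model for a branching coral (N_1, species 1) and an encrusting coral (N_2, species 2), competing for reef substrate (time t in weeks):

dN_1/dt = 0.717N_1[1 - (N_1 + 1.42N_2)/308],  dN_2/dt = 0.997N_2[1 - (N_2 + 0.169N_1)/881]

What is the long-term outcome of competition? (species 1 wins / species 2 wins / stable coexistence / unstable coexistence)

species 2 excludes species 1

Compare the nullcline intercepts: K1/α12 = 308/1.42 = 217 < K2 = 881; K2/α21 = 881/0.169 = 5210 > K1 = 308.
Since the inequalities point opposite ways, species 2 can invade but species 1 cannot.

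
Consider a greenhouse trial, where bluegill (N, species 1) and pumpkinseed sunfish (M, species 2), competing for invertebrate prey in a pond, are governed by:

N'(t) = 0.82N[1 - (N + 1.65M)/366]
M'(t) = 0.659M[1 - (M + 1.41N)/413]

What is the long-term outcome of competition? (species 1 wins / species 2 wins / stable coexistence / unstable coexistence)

Compare the nullcline intercepts: K1/α12 = 366/1.65 = 222 < K2 = 413; K2/α21 = 413/1.41 = 293 < K1 = 366.
Since both are reversed, neither can invade when rare; the interior point is a saddle.

unstable coexistence (outcome depends on initial conditions)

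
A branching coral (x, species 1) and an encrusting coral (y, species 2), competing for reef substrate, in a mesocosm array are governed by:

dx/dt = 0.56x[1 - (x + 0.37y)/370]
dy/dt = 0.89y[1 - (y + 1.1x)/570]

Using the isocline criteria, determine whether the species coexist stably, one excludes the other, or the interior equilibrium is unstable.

stable coexistence

Compare the nullcline intercepts: K1/α12 = 370/0.37 = 1000 > K2 = 570; K2/α21 = 570/1.1 = 518 > K1 = 370.
Since both inequalities hold, each species can invade when rare, so the interior equilibrium is stable.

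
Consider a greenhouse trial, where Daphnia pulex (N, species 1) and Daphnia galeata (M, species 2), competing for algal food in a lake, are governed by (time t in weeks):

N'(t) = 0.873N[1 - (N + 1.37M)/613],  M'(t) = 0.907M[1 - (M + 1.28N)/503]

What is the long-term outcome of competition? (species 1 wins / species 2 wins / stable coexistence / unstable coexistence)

unstable coexistence (outcome depends on initial conditions)

Compare the nullcline intercepts: K1/α12 = 613/1.37 = 447 < K2 = 503; K2/α21 = 503/1.28 = 393 < K1 = 613.
Since both are reversed, neither can invade when rare; the interior point is a saddle.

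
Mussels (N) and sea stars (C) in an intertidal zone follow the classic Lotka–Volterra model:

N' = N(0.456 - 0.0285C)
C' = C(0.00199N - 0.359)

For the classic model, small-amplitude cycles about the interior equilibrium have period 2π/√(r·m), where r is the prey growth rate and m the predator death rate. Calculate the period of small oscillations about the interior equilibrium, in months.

Here r = 0.456 and m = 0.359, so r·m = 0.164.
ω = √0.164 = 0.405 per month, hence T = 2π/ω ≈ 15.5 months.

T ≈ 15.5 months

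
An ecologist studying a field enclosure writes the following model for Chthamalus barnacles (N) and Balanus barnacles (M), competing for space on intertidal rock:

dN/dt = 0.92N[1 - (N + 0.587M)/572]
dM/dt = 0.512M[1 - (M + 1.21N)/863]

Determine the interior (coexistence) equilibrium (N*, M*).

Setting both brackets to zero gives the nullclines N + 0.587M = 572 and 1.21N + M = 863.
Substituting M = 863 - 1.21N into the first: N(1 - 0.587·1.21) = 572 - 0.587·863.
So N* = 65.4/0.29 = 226, and then M* = 863 - 1.21·226 = 590.

N* ≈ 226, M* ≈ 590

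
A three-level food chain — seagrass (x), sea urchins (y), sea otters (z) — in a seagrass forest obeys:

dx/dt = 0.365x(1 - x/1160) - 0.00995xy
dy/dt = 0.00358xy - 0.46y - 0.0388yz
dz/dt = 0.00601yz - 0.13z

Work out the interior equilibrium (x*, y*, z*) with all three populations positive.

x* ≈ 476, y* ≈ 21.6, z* ≈ 32.1

From dz/dt = 0: 0.00601y* = 0.13, so y* = 21.6.
From dx/dt = 0: 0.365(1 - x*/1160) = 0.00995·21.6, giving x* = 1160·(1 - 0.59) = 476.
From dy/dt = 0: 0.00358·476 - 0.46 = 0.0388z*, so z* = 1.24/0.0388 = 32.1.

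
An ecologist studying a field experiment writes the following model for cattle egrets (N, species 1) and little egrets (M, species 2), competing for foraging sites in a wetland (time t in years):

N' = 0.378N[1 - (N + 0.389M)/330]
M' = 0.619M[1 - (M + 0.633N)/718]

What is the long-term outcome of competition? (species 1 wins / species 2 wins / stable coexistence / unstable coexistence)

stable coexistence

Compare the nullcline intercepts: K1/α12 = 330/0.389 = 848 > K2 = 718; K2/α21 = 718/0.633 = 1130 > K1 = 330.
Since both inequalities hold, each species can invade when rare, so the interior equilibrium is stable.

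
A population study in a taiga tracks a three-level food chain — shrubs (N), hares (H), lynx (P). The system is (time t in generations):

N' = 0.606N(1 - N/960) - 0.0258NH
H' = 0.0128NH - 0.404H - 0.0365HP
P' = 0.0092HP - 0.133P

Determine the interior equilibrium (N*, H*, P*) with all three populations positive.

N* ≈ 369, H* ≈ 14.5, P* ≈ 118

From dP/dt = 0: 0.0092H* = 0.133, so H* = 14.5.
From dN/dt = 0: 0.606(1 - N*/960) = 0.0258·14.5, giving N* = 960·(1 - 0.615) = 369.
From dH/dt = 0: 0.0128·369 - 0.404 = 0.0365P*, so P* = 4.32/0.0365 = 118.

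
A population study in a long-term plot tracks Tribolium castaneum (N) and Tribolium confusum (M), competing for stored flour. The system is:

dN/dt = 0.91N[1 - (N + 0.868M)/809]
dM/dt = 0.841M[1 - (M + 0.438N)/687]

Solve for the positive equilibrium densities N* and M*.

N* ≈ 343, M* ≈ 537

Setting both brackets to zero gives the nullclines N + 0.868M = 809 and 0.438N + M = 687.
Substituting M = 687 - 0.438N into the first: N(1 - 0.868·0.438) = 809 - 0.868·687.
So N* = 213/0.62 = 343, and then M* = 687 - 0.438·343 = 537.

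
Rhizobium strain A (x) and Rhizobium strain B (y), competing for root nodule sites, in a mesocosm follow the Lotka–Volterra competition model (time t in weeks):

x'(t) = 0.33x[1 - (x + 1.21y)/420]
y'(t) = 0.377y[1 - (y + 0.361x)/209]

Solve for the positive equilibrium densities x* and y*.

Setting both brackets to zero gives the nullclines x + 1.21y = 420 and 0.361x + y = 209.
Substituting y = 209 - 0.361x into the first: x(1 - 1.21·0.361) = 420 - 1.21·209.
So x* = 167/0.563 = 297, and then y* = 209 - 0.361·297 = 102.

x* ≈ 297, y* ≈ 102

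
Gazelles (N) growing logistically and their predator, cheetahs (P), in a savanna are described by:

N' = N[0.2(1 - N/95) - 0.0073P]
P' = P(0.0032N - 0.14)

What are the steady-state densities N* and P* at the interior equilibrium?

From dP/dt = 0 with P > 0: 0.0032N* = 0.14, so N* = 43.8.
Substitute into dN/dt = 0: 0.2(1 - 43.8/95) = 0.0073P*.
The bracket is 0.539, giving P* = 0.108/0.0073 = 14.8.

N* ≈ 43.8, P* ≈ 14.8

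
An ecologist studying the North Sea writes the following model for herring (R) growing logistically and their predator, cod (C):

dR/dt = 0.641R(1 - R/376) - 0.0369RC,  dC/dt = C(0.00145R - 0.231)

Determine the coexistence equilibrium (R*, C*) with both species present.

R* ≈ 159, C* ≈ 10

From dC/dt = 0 with C > 0: 0.00145R* = 0.231, so R* = 159.
Substitute into dR/dt = 0: 0.641(1 - 159/376) = 0.0369C*.
The bracket is 0.576, giving C* = 0.369/0.0369 = 10.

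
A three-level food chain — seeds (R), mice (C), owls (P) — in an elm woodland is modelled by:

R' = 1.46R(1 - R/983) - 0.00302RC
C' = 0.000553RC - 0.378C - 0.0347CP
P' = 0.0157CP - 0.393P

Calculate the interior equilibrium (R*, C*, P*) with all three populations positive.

From dP/dt = 0: 0.0157C* = 0.393, so C* = 25.
From dR/dt = 0: 1.46(1 - R*/983) = 0.00302·25, giving R* = 983·(1 - 0.0518) = 932.
From dC/dt = 0: 0.000553·932 - 0.378 = 0.0347P*, so P* = 0.137/0.0347 = 3.96.

R* ≈ 932, C* ≈ 25, P* ≈ 3.96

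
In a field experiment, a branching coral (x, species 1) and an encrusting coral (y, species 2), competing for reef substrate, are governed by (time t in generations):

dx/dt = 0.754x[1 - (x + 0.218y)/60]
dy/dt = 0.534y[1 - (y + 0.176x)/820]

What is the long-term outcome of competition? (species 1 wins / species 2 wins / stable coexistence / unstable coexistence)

Compare the nullcline intercepts: K1/α12 = 60/0.218 = 275 < K2 = 820; K2/α21 = 820/0.176 = 4660 > K1 = 60.
Since the inequalities point opposite ways, species 2 can invade but species 1 cannot.

species 2 excludes species 1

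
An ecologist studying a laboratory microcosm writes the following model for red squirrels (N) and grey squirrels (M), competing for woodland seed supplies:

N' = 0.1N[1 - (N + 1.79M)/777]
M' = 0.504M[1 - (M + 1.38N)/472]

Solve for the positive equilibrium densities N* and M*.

N* ≈ 46.2, M* ≈ 408

Setting both brackets to zero gives the nullclines N + 1.79M = 777 and 1.38N + M = 472.
Substituting M = 472 - 1.38N into the first: N(1 - 1.79·1.38) = 777 - 1.79·472.
So N* = -67.9/-1.47 = 46.2, and then M* = 472 - 1.38·46.2 = 408.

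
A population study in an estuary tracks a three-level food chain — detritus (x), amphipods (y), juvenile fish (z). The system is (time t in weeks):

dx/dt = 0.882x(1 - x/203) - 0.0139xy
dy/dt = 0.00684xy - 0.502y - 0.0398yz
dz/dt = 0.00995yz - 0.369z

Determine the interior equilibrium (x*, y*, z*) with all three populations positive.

From dz/dt = 0: 0.00995y* = 0.369, so y* = 37.1.
From dx/dt = 0: 0.882(1 - x*/203) = 0.0139·37.1, giving x* = 203·(1 - 0.584) = 84.4.
From dy/dt = 0: 0.00684·84.4 - 0.502 = 0.0398z*, so z* = 0.075/0.0398 = 1.88.

x* ≈ 84.4, y* ≈ 37.1, z* ≈ 1.88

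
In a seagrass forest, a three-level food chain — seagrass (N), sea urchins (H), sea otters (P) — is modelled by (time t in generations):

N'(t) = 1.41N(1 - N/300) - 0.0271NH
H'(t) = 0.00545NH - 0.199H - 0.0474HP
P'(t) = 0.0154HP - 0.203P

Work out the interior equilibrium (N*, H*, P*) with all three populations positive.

N* ≈ 224, H* ≈ 13.2, P* ≈ 21.6

From dP/dt = 0: 0.0154H* = 0.203, so H* = 13.2.
From dN/dt = 0: 1.41(1 - N*/300) = 0.0271·13.2, giving N* = 300·(1 - 0.253) = 224.
From dH/dt = 0: 0.00545·224 - 0.199 = 0.0474P*, so P* = 1.02/0.0474 = 21.6.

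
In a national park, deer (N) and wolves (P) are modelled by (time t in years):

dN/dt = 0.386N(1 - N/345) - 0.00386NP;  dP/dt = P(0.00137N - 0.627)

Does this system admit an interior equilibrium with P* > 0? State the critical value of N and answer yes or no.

The predator equation gives dP/dt > 0 only when N > 0.627/0.00137 = 458.
Without the predator, N → K = 345. Since 345 < 458, the predator cannot invade.

Threshold N = 458; K < 458, so no, the predator goes extinct.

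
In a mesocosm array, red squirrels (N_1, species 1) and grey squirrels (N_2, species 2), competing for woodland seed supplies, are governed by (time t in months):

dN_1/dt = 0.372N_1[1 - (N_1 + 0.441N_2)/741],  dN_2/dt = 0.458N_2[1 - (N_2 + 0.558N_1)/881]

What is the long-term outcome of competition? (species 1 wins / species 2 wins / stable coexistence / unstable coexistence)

Compare the nullcline intercepts: K1/α12 = 741/0.441 = 1680 > K2 = 881; K2/α21 = 881/0.558 = 1580 > K1 = 741.
Since both inequalities hold, each species can invade when rare, so the interior equilibrium is stable.

stable coexistence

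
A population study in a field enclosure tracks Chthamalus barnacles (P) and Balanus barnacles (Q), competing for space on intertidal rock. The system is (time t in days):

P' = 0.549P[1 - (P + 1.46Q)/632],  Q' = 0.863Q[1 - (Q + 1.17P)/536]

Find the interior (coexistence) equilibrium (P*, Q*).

P* ≈ 213, Q* ≈ 287

Setting both brackets to zero gives the nullclines P + 1.46Q = 632 and 1.17P + Q = 536.
Substituting Q = 536 - 1.17P into the first: P(1 - 1.46·1.17) = 632 - 1.46·536.
So P* = -151/-0.708 = 213, and then Q* = 536 - 1.17·213 = 287.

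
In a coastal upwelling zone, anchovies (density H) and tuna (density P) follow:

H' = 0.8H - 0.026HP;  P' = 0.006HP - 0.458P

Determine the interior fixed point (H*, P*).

Set dP/dt = 0 with P > 0: 0.006H - 0.458 = 0, so H* = 0.458/0.006 = 76.3.
Set dH/dt = 0 with H > 0: 0.8 - 0.026P = 0, so P* = 0.8/0.026 = 30.8.

H* ≈ 76.3, P* ≈ 30.8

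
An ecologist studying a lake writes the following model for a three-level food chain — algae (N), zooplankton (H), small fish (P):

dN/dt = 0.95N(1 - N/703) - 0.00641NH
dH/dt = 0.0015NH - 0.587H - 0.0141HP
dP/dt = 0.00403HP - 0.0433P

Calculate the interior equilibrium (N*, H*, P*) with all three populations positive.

N* ≈ 652, H* ≈ 10.7, P* ≈ 27.7

From dP/dt = 0: 0.00403H* = 0.0433, so H* = 10.7.
From dN/dt = 0: 0.95(1 - N*/703) = 0.00641·10.7, giving N* = 703·(1 - 0.0725) = 652.
From dH/dt = 0: 0.0015·652 - 0.587 = 0.0141P*, so P* = 0.391/0.0141 = 27.7.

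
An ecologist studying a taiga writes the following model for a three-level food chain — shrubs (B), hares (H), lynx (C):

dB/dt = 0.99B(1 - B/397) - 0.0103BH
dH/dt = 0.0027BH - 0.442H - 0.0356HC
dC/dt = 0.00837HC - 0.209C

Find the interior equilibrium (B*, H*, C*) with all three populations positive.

From dC/dt = 0: 0.00837H* = 0.209, so H* = 25.
From dB/dt = 0: 0.99(1 - B*/397) = 0.0103·25, giving B* = 397·(1 - 0.26) = 294.
From dH/dt = 0: 0.0027·294 - 0.442 = 0.0356C*, so C* = 0.351/0.0356 = 9.87.

B* ≈ 294, H* ≈ 25, C* ≈ 9.87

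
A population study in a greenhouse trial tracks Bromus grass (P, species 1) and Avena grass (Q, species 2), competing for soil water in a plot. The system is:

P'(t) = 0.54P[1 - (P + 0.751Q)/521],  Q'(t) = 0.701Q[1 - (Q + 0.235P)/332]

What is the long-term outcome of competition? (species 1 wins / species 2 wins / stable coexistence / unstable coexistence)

stable coexistence

Compare the nullcline intercepts: K1/α12 = 521/0.751 = 694 > K2 = 332; K2/α21 = 332/0.235 = 1410 > K1 = 521.
Since both inequalities hold, each species can invade when rare, so the interior equilibrium is stable.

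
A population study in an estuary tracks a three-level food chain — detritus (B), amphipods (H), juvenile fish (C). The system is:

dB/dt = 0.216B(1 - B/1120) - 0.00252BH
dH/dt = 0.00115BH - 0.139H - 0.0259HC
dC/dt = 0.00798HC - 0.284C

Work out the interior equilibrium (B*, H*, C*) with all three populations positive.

From dC/dt = 0: 0.00798H* = 0.284, so H* = 35.6.
From dB/dt = 0: 0.216(1 - B*/1120) = 0.00252·35.6, giving B* = 1120·(1 - 0.415) = 655.
From dH/dt = 0: 0.00115·655 - 0.139 = 0.0259C*, so C* = 0.614/0.0259 = 23.7.

B* ≈ 655, H* ≈ 35.6, C* ≈ 23.7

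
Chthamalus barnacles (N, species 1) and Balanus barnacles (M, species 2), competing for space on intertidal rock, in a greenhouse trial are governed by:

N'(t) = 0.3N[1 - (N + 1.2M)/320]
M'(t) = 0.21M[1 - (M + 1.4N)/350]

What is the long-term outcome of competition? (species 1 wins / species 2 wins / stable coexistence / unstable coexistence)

Compare the nullcline intercepts: K1/α12 = 320/1.2 = 267 < K2 = 350; K2/α21 = 350/1.4 = 250 < K1 = 320.
Since both are reversed, neither can invade when rare; the interior point is a saddle.

unstable coexistence (outcome depends on initial conditions)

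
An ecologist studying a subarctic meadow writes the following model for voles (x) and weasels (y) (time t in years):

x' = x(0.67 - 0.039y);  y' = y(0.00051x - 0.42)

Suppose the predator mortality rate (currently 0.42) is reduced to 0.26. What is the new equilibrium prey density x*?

At the interior fixed point, setting dy/dt = 0 with y > 0 fixes x* = (predator death rate)/(xy coefficient) — independent of the other coefficients.
With the change, x* = 0.26/0.00051 = 510; it falls from 824.

x* ≈ 510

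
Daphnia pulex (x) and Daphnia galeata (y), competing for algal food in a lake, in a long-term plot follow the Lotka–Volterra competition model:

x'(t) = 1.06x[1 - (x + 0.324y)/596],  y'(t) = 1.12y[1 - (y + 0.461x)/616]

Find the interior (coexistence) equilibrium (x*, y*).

x* ≈ 466, y* ≈ 401

Setting both brackets to zero gives the nullclines x + 0.324y = 596 and 0.461x + y = 616.
Substituting y = 616 - 0.461x into the first: x(1 - 0.324·0.461) = 596 - 0.324·616.
So x* = 396/0.851 = 466, and then y* = 616 - 0.461·466 = 401.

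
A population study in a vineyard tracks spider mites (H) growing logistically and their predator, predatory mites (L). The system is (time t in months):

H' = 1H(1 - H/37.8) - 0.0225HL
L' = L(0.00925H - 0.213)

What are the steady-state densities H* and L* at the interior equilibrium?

From dL/dt = 0 with L > 0: 0.00925H* = 0.213, so H* = 23.
Substitute into dH/dt = 0: 1(1 - 23/37.8) = 0.0225L*.
The bracket is 0.391, giving L* = 0.391/0.0225 = 17.4.

H* ≈ 23, L* ≈ 17.4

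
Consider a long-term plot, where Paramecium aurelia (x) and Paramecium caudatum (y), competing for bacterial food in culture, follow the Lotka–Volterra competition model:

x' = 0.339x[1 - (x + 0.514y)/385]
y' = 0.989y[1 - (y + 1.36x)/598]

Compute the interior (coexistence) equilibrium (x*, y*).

Setting both brackets to zero gives the nullclines x + 0.514y = 385 and 1.36x + y = 598.
Substituting y = 598 - 1.36x into the first: x(1 - 0.514·1.36) = 385 - 0.514·598.
So x* = 77.6/0.301 = 258, and then y* = 598 - 1.36·258 = 247.

x* ≈ 258, y* ≈ 247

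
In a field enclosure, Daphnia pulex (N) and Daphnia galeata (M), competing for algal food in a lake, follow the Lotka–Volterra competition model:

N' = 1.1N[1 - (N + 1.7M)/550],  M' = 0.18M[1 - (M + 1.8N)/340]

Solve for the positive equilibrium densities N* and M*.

N* ≈ 13.6, M* ≈ 316

Setting both brackets to zero gives the nullclines N + 1.7M = 550 and 1.8N + M = 340.
Substituting M = 340 - 1.8N into the first: N(1 - 1.7·1.8) = 550 - 1.7·340.
So N* = -28/-2.06 = 13.6, and then M* = 340 - 1.8·13.6 = 316.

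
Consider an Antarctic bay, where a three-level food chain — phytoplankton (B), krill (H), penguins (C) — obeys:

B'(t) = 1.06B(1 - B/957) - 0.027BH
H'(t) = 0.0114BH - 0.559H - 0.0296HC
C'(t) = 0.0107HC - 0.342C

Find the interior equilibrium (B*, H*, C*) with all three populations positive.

B* ≈ 178, H* ≈ 32, C* ≈ 49.6

From dC/dt = 0: 0.0107H* = 0.342, so H* = 32.
From dB/dt = 0: 1.06(1 - B*/957) = 0.027·32, giving B* = 957·(1 - 0.814) = 178.
From dH/dt = 0: 0.0114·178 - 0.559 = 0.0296C*, so C* = 1.47/0.0296 = 49.6.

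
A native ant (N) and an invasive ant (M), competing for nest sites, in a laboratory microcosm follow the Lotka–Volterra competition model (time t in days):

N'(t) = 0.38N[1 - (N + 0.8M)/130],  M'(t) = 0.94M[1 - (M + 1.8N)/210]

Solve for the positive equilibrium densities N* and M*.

N* ≈ 86.4, M* ≈ 54.5

Setting both brackets to zero gives the nullclines N + 0.8M = 130 and 1.8N + M = 210.
Substituting M = 210 - 1.8N into the first: N(1 - 0.8·1.8) = 130 - 0.8·210.
So N* = -38/-0.44 = 86.4, and then M* = 210 - 1.8·86.4 = 54.5.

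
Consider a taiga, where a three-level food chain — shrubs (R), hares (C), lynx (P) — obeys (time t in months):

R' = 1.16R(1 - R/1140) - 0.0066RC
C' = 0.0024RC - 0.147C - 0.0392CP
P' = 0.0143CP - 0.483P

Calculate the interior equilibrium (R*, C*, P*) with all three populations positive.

From dP/dt = 0: 0.0143C* = 0.483, so C* = 33.8.
From dR/dt = 0: 1.16(1 - R*/1140) = 0.0066·33.8, giving R* = 1140·(1 - 0.192) = 921.
From dC/dt = 0: 0.0024·921 - 0.147 = 0.0392P*, so P* = 2.06/0.0392 = 52.6.

R* ≈ 921, C* ≈ 33.8, P* ≈ 52.6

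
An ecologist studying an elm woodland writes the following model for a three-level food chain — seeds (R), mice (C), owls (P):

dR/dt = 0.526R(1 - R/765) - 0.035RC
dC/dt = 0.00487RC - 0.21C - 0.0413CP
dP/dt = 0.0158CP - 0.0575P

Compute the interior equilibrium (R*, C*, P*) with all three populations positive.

R* ≈ 580, C* ≈ 3.64, P* ≈ 63.3

From dP/dt = 0: 0.0158C* = 0.0575, so C* = 3.64.
From dR/dt = 0: 0.526(1 - R*/765) = 0.035·3.64, giving R* = 765·(1 - 0.242) = 580.
From dC/dt = 0: 0.00487·580 - 0.21 = 0.0413P*, so P* = 2.61/0.0413 = 63.3.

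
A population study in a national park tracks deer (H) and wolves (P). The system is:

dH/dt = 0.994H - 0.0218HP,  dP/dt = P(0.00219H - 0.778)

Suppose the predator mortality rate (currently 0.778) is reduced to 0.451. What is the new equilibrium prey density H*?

At the interior fixed point, setting dP/dt = 0 with P > 0 fixes H* = (predator death rate)/(HP coefficient) — independent of the other coefficients.
With the change, H* = 0.451/0.00219 = 206; it falls from 355.

H* ≈ 206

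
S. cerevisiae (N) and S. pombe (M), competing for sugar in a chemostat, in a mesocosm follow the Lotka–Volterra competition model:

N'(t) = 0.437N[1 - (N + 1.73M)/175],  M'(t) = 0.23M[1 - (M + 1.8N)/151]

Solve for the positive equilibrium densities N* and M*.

Setting both brackets to zero gives the nullclines N + 1.73M = 175 and 1.8N + M = 151.
Substituting M = 151 - 1.8N into the first: N(1 - 1.73·1.8) = 175 - 1.73·151.
So N* = -86.2/-2.11 = 40.8, and then M* = 151 - 1.8·40.8 = 77.6.

N* ≈ 40.8, M* ≈ 77.6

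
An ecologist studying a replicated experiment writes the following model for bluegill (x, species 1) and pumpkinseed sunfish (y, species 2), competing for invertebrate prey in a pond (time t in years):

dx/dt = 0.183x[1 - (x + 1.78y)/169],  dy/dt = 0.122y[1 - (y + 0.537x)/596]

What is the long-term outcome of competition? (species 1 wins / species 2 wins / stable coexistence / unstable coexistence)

species 2 excludes species 1

Compare the nullcline intercepts: K1/α12 = 169/1.78 = 94.9 < K2 = 596; K2/α21 = 596/0.537 = 1110 > K1 = 169.
Since the inequalities point opposite ways, species 2 can invade but species 1 cannot.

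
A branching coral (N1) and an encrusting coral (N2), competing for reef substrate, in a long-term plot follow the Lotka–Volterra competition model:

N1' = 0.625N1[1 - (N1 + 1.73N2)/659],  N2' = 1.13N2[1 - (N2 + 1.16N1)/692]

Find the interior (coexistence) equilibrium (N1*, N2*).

Setting both brackets to zero gives the nullclines N1 + 1.73N2 = 659 and 1.16N1 + N2 = 692.
Substituting N2 = 692 - 1.16N1 into the first: N1(1 - 1.73·1.16) = 659 - 1.73·692.
So N1* = -538/-1.01 = 535, and then N2* = 692 - 1.16·535 = 72.

N1* ≈ 535, N2* ≈ 72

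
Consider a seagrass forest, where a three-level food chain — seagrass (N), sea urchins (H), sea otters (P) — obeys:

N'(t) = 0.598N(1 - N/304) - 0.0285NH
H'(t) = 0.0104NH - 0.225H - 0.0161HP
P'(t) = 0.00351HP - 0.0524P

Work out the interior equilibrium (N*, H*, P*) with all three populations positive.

From dP/dt = 0: 0.00351H* = 0.0524, so H* = 14.9.
From dN/dt = 0: 0.598(1 - N*/304) = 0.0285·14.9, giving N* = 304·(1 - 0.711) = 87.7.
From dH/dt = 0: 0.0104·87.7 - 0.225 = 0.0161P*, so P* = 0.687/0.0161 = 42.7.

N* ≈ 87.7, H* ≈ 14.9, P* ≈ 42.7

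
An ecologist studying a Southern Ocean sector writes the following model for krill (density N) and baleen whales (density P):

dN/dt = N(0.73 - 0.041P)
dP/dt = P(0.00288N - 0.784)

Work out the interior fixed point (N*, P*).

Set dP/dt = 0 with P > 0: 0.00288N - 0.784 = 0, so N* = 0.784/0.00288 = 272.
Set dN/dt = 0 with N > 0: 0.73 - 0.041P = 0, so P* = 0.73/0.041 = 17.8.

N* ≈ 272, P* ≈ 17.8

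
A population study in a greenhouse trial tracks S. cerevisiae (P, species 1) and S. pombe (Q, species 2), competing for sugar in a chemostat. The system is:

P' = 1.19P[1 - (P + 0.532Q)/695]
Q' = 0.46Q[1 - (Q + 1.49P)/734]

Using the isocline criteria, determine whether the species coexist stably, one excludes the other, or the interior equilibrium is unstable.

species 1 excludes species 2

Compare the nullcline intercepts: K1/α12 = 695/0.532 = 1310 > K2 = 734; K2/α21 = 734/1.49 = 493 < K1 = 695.
Since the inequalities point opposite ways, species 1 can invade but species 2 cannot.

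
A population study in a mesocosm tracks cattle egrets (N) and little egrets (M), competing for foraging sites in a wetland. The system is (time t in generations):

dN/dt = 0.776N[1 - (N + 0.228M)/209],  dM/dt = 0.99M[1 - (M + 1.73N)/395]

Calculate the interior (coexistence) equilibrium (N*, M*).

Setting both brackets to zero gives the nullclines N + 0.228M = 209 and 1.73N + M = 395.
Substituting M = 395 - 1.73N into the first: N(1 - 0.228·1.73) = 209 - 0.228·395.
So N* = 119/0.606 = 196, and then M* = 395 - 1.73·196 = 55.2.

N* ≈ 196, M* ≈ 55.2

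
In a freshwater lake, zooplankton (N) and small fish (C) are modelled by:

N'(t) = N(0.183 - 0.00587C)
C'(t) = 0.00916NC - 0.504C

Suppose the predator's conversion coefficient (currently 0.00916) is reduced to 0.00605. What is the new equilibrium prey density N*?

At the interior fixed point, setting dC/dt = 0 with C > 0 fixes N* = (predator death rate)/(NC coefficient) — independent of the other coefficients.
With the change, N* = 0.504/0.00605 = 83.3; it rises from 55.

N* ≈ 83.3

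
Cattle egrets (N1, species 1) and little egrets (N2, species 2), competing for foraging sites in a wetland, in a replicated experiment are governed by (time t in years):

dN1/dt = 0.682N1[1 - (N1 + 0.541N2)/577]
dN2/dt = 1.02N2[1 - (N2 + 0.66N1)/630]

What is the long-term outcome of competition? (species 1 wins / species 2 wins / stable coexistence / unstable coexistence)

Compare the nullcline intercepts: K1/α12 = 577/0.541 = 1070 > K2 = 630; K2/α21 = 630/0.66 = 955 > K1 = 577.
Since both inequalities hold, each species can invade when rare, so the interior equilibrium is stable.

stable coexistence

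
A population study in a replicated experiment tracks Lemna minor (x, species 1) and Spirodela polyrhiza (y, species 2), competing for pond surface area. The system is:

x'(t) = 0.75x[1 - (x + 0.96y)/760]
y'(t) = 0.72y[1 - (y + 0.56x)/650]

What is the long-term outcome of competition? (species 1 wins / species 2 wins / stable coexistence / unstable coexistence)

Compare the nullcline intercepts: K1/α12 = 760/0.96 = 792 > K2 = 650; K2/α21 = 650/0.56 = 1160 > K1 = 760.
Since both inequalities hold, each species can invade when rare, so the interior equilibrium is stable.

stable coexistence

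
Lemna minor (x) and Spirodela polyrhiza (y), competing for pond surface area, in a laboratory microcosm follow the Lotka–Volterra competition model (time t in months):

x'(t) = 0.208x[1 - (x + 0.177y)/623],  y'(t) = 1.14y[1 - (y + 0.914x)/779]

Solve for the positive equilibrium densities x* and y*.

Setting both brackets to zero gives the nullclines x + 0.177y = 623 and 0.914x + y = 779.
Substituting y = 779 - 0.914x into the first: x(1 - 0.177·0.914) = 623 - 0.177·779.
So x* = 485/0.838 = 579, and then y* = 779 - 0.914·579 = 250.

x* ≈ 579, y* ≈ 250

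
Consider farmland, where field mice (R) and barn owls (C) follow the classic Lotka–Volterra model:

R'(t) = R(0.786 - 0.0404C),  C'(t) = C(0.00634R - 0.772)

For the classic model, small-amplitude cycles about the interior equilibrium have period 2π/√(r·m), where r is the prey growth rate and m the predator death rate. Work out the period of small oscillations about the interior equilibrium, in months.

T ≈ 8.07 months

Here r = 0.786 and m = 0.772, so r·m = 0.607.
ω = √0.607 = 0.779 per month, hence T = 2π/ω ≈ 8.07 months.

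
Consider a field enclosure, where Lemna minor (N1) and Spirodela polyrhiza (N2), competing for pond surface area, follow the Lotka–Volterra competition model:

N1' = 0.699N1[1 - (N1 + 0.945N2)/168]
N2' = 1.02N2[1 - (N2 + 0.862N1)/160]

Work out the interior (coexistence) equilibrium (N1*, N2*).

Setting both brackets to zero gives the nullclines N1 + 0.945N2 = 168 and 0.862N1 + N2 = 160.
Substituting N2 = 160 - 0.862N1 into the first: N1(1 - 0.945·0.862) = 168 - 0.945·160.
So N1* = 16.8/0.185 = 90.6, and then N2* = 160 - 0.862·90.6 = 81.9.

N1* ≈ 90.6, N2* ≈ 81.9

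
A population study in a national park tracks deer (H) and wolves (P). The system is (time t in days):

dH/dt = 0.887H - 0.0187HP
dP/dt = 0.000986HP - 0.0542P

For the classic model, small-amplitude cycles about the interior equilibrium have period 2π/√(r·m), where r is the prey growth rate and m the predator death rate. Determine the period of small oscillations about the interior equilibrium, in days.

T ≈ 28.7 days

Here r = 0.887 and m = 0.0542, so r·m = 0.0481.
ω = √0.0481 = 0.219 per day, hence T = 2π/ω ≈ 28.7 days.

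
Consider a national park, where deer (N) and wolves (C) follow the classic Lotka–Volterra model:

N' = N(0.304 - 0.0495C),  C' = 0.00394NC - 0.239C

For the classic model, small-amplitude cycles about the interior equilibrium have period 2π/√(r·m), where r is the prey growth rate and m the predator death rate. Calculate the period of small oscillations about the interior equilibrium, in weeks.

T ≈ 23.3 weeks

Here r = 0.304 and m = 0.239, so r·m = 0.0727.
ω = √0.0727 = 0.27 per week, hence T = 2π/ω ≈ 23.3 weeks.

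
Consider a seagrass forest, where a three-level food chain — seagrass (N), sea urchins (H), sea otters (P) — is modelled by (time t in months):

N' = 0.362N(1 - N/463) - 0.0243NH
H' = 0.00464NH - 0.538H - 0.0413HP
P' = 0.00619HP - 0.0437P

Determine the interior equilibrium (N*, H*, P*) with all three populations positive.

N* ≈ 244, H* ≈ 7.06, P* ≈ 14.3

From dP/dt = 0: 0.00619H* = 0.0437, so H* = 7.06.
From dN/dt = 0: 0.362(1 - N*/463) = 0.0243·7.06, giving N* = 463·(1 - 0.474) = 244.
From dH/dt = 0: 0.00464·244 - 0.538 = 0.0413P*, so P* = 0.592/0.0413 = 14.3.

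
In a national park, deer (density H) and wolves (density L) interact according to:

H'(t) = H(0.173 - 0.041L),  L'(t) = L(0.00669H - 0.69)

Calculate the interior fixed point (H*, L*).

Set dL/dt = 0 with L > 0: 0.00669H - 0.69 = 0, so H* = 0.69/0.00669 = 103.
Set dH/dt = 0 with H > 0: 0.173 - 0.041L = 0, so L* = 0.173/0.041 = 4.22.

H* ≈ 103, L* ≈ 4.22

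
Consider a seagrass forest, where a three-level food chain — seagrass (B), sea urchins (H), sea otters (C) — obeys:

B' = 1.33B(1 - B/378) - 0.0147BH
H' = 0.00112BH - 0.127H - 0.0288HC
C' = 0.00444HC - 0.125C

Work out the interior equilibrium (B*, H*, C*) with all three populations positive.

From dC/dt = 0: 0.00444H* = 0.125, so H* = 28.2.
From dB/dt = 0: 1.33(1 - B*/378) = 0.0147·28.2, giving B* = 378·(1 - 0.311) = 260.
From dH/dt = 0: 0.00112·260 - 0.127 = 0.0288C*, so C* = 0.165/0.0288 = 5.72.

B* ≈ 260, H* ≈ 28.2, C* ≈ 5.72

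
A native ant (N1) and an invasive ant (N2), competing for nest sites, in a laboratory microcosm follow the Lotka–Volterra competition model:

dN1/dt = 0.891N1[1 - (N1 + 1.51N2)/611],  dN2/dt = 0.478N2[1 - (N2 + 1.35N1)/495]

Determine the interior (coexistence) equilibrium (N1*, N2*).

Setting both brackets to zero gives the nullclines N1 + 1.51N2 = 611 and 1.35N1 + N2 = 495.
Substituting N2 = 495 - 1.35N1 into the first: N1(1 - 1.51·1.35) = 611 - 1.51·495.
So N1* = -136/-1.04 = 131, and then N2* = 495 - 1.35·131 = 318.

N1* ≈ 131, N2* ≈ 318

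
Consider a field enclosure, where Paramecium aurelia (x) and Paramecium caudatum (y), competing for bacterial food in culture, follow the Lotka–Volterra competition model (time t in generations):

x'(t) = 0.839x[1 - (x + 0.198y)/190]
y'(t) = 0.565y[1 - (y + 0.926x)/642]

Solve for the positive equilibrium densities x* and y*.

x* ≈ 77, y* ≈ 571

Setting both brackets to zero gives the nullclines x + 0.198y = 190 and 0.926x + y = 642.
Substituting y = 642 - 0.926x into the first: x(1 - 0.198·0.926) = 190 - 0.198·642.
So x* = 62.9/0.817 = 77, and then y* = 642 - 0.926·77 = 571.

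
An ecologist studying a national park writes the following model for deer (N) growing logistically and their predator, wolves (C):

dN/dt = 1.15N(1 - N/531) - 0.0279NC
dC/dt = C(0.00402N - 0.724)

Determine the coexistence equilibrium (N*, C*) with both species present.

N* ≈ 180, C* ≈ 27.2

From dC/dt = 0 with C > 0: 0.00402N* = 0.724, so N* = 180.
Substitute into dN/dt = 0: 1.15(1 - 180/531) = 0.0279C*.
The bracket is 0.661, giving C* = 0.76/0.0279 = 27.2.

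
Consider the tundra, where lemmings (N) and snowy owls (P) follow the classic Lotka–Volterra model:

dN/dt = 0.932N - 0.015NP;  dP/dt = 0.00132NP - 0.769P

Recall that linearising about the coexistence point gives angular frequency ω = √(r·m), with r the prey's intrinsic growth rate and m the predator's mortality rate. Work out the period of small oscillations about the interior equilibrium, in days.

Here r = 0.932 and m = 0.769, so r·m = 0.717.
ω = √0.717 = 0.847 per day, hence T = 2π/ω ≈ 7.42 days.

T ≈ 7.42 days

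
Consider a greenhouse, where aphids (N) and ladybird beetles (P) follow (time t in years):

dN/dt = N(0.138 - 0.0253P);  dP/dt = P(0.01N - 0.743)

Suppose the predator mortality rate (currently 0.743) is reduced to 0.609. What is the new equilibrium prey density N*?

At the interior fixed point, setting dP/dt = 0 with P > 0 fixes N* = (predator death rate)/(NP coefficient) — independent of the other coefficients.
With the change, N* = 0.609/0.01 = 60.9; it falls from 74.3.

N* ≈ 60.9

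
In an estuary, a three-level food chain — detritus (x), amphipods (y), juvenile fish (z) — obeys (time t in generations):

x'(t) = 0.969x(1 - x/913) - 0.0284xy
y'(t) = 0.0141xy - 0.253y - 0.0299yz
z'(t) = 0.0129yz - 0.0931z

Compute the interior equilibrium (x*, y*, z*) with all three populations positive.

x* ≈ 720, y* ≈ 7.22, z* ≈ 331

From dz/dt = 0: 0.0129y* = 0.0931, so y* = 7.22.
From dx/dt = 0: 0.969(1 - x*/913) = 0.0284·7.22, giving x* = 913·(1 - 0.212) = 720.
From dy/dt = 0: 0.0141·720 - 0.253 = 0.0299z*, so z* = 9.9/0.0299 = 331.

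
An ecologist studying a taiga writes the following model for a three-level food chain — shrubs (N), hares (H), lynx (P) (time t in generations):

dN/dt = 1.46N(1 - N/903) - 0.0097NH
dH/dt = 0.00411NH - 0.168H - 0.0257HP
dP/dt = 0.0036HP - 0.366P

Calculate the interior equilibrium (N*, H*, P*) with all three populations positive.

From dP/dt = 0: 0.0036H* = 0.366, so H* = 102.
From dN/dt = 0: 1.46(1 - N*/903) = 0.0097·102, giving N* = 903·(1 - 0.675) = 293.
From dH/dt = 0: 0.00411·293 - 0.168 = 0.0257P*, so P* = 1.04/0.0257 = 40.3.

N* ≈ 293, H* ≈ 102, P* ≈ 40.3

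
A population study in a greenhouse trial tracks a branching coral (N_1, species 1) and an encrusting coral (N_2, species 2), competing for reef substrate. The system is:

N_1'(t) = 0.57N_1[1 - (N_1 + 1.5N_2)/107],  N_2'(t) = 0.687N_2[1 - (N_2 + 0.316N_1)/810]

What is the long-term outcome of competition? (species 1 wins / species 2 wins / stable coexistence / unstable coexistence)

species 2 excludes species 1

Compare the nullcline intercepts: K1/α12 = 107/1.5 = 71.3 < K2 = 810; K2/α21 = 810/0.316 = 2560 > K1 = 107.
Since the inequalities point opposite ways, species 2 can invade but species 1 cannot.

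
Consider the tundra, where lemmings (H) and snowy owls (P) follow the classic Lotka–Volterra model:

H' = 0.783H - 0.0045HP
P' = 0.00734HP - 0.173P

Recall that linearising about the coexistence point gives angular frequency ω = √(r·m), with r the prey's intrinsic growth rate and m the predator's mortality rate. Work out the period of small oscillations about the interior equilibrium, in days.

Here r = 0.783 and m = 0.173, so r·m = 0.135.
ω = √0.135 = 0.368 per day, hence T = 2π/ω ≈ 17.1 days.

T ≈ 17.1 days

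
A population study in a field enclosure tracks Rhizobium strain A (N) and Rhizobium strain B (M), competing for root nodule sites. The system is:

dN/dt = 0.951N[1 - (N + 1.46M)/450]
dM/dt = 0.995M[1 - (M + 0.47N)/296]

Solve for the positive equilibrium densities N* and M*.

N* ≈ 56.9, M* ≈ 269

Setting both brackets to zero gives the nullclines N + 1.46M = 450 and 0.47N + M = 296.
Substituting M = 296 - 0.47N into the first: N(1 - 1.46·0.47) = 450 - 1.46·296.
So N* = 17.8/0.314 = 56.9, and then M* = 296 - 0.47·56.9 = 269.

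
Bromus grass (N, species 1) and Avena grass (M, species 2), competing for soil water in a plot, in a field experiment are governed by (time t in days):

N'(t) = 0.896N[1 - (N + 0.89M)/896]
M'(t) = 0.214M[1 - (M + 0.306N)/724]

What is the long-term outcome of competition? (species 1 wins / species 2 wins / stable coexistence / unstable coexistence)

Compare the nullcline intercepts: K1/α12 = 896/0.89 = 1010 > K2 = 724; K2/α21 = 724/0.306 = 2370 > K1 = 896.
Since both inequalities hold, each species can invade when rare, so the interior equilibrium is stable.

stable coexistence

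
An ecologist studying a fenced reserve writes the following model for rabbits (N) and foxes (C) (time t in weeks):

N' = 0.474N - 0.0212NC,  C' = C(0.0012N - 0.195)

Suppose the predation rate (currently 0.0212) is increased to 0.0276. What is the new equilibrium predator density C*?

At the interior fixed point, setting dN/dt = 0 with N > 0 fixes C* = (prey growth rate)/(NC coefficient) — independent of the other coefficients.
With the change, C* = 0.474/0.0276 = 17.2; it falls from 22.4.

C* ≈ 17.2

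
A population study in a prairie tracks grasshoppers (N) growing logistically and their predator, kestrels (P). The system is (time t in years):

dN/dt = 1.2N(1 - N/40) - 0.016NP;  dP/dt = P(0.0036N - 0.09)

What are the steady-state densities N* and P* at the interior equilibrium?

From dP/dt = 0 with P > 0: 0.0036N* = 0.09, so N* = 25.
Substitute into dN/dt = 0: 1.2(1 - 25/40) = 0.016P*.
The bracket is 0.375, giving P* = 0.45/0.016 = 28.1.

N* ≈ 25, P* ≈ 28.1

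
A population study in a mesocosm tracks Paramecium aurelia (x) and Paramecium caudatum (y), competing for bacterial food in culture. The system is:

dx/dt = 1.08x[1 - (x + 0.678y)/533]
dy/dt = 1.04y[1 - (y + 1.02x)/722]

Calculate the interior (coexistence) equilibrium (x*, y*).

Setting both brackets to zero gives the nullclines x + 0.678y = 533 and 1.02x + y = 722.
Substituting y = 722 - 1.02x into the first: x(1 - 0.678·1.02) = 533 - 0.678·722.
So x* = 43.5/0.308 = 141, and then y* = 722 - 1.02·141 = 578.

x* ≈ 141, y* ≈ 578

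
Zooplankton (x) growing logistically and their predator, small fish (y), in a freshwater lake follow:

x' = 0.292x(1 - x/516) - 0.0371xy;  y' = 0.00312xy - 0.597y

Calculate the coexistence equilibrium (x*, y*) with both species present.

From dy/dt = 0 with y > 0: 0.00312x* = 0.597, so x* = 191.
Substitute into dx/dt = 0: 0.292(1 - 191/516) = 0.0371y*.
The bracket is 0.629, giving y* = 0.184/0.0371 = 4.95.

x* ≈ 191, y* ≈ 4.95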